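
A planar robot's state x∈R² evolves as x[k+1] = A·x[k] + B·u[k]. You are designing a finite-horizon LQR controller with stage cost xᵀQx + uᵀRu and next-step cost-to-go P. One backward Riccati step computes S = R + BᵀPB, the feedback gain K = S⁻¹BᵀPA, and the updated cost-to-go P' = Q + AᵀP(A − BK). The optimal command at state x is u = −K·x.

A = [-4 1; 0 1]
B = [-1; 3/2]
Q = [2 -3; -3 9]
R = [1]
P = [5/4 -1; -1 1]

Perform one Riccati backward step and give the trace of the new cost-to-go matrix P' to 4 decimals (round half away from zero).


BᵀP = [-2.7500 2.5000]
S = R + BᵀPB = [1] + [6.5000] = [7.5000]
BᵀPA = [11.0000 -0.2500]
K = S⁻¹·BᵀPA = [1.4667 -0.0333]
A−BK = [-2.5333 0.9667; -2.2000 1.0500]
AᵀP(A−BK) = [3.8667 -0.6333; -0.6333 0.2417]
P' = Q + AᵀP(A−BK) = [5.8667 -3.6333; -3.6333 9.2417]
tr(P') = 15.1083

15.1083


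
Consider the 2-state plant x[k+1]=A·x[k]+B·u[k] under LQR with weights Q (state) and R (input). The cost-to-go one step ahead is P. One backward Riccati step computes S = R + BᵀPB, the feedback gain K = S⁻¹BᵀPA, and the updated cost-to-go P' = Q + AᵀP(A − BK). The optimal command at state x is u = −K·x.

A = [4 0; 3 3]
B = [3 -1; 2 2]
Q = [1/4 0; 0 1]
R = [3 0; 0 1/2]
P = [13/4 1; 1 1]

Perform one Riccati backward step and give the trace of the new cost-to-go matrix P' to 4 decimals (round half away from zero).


BᵀP = [11.7500 5.0000; -1.2500 1.0000]
S = R + BᵀPB = [3 0; 0 1/2] + [45.2500 -1.7500; -1.7500 3.2500] = [48.2500 -1.7500; -1.7500 3.7500]
BᵀPA = [62.0000 15.0000; -2.0000 3.0000]
K = S⁻¹·BᵀPA = [1.2874 0.3457; 0.0675 0.9613]
A−BK = [0.2052 -0.0759; 0.2902 0.3858]
AᵀP(A−BK) = [5.3148 1.4863; 1.4863 0.9297]
P' = Q + AᵀP(A−BK) = [5.5648 1.4863; 1.4863 1.9297]
tr(P') = 7.4946

7.4946


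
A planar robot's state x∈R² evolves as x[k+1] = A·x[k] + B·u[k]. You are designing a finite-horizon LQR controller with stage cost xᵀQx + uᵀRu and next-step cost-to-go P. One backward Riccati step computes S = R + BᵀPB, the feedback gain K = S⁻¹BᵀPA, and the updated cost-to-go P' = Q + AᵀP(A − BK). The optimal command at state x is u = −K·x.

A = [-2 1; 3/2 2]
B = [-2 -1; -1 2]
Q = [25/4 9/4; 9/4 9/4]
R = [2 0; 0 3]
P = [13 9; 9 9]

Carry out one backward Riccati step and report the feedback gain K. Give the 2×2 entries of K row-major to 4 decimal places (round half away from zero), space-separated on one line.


BᵀP = [-35.0000 -27.0000; 5.0000 9.0000]
S = R + BᵀPB = [2 0; 0 3] + [97.0000 -19.0000; -19.0000 13.0000] = [99.0000 -19.0000; -19.0000 16.0000]
BᵀPA = [29.5000 -89.0000; 3.5000 23.0000]
K = S⁻¹·BᵀPA = [0.4403 -0.8070; 0.7416 0.4791]
A−BK = [-0.3778 -0.1349; 0.4571 0.2347]
AᵀP(A−BK) = [2.6652 0.6304; 0.6304 2.1537]
P' = Q + AᵀP(A−BK) = [8.9152 2.8804; 2.8804 4.4037]
tr(P') = 13.3189

0.4403 -0.8070 0.7416 0.4791


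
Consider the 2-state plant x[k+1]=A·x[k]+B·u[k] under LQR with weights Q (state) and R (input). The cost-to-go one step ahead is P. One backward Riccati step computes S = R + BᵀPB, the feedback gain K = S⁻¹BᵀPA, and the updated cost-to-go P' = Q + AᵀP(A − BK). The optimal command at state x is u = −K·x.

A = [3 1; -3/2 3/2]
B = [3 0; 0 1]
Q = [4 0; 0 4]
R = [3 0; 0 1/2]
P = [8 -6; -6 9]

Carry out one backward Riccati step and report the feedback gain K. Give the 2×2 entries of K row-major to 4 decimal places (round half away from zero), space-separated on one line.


0.9614 0.2741 -1.4942 1.3089

BᵀP = [24.0000 -18.0000; -6.0000 9.0000]
S = R + BᵀPB = [3 0; 0 1/2] + [72.0000 -18.0000; -18.0000 9.0000] = [75.0000 -18.0000; -18.0000 9.5000]
BᵀPA = [99.0000 -3.0000; -31.5000 7.5000]
K = S⁻¹·BᵀPA = [0.9614 0.2741; -1.4942 1.3089]
A−BK = [0.1158 0.1776; -0.0058 0.1911]
AᵀP(A−BK) = [4.0048 -0.1593; -0.1593 1.2558]
P' = Q + AᵀP(A−BK) = [8.0048 -0.1593; -0.1593 5.2558]
tr(P') = 13.2606


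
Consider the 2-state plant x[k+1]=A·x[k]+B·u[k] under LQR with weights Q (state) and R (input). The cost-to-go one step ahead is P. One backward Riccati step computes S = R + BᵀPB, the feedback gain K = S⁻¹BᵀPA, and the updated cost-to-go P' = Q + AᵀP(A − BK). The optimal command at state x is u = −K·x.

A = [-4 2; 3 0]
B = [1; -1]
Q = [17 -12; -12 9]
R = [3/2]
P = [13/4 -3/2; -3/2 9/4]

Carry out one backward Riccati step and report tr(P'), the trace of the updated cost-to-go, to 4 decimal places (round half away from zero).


BᵀP = [4.7500 -3.7500]
S = R + BᵀPB = [3/2] + [8.5000] = [10.0000]
BᵀPA = [-30.2500 9.5000]
K = S⁻¹·BᵀPA = [-3.0250 0.9500]
A−BK = [-0.9750 1.0500; -0.0250 0.9500]
AᵀP(A−BK) = [16.7438 -6.2625; -6.2625 3.9750]
P' = Q + AᵀP(A−BK) = [33.7438 -18.2625; -18.2625 12.9750]
tr(P') = 46.7188

46.7188


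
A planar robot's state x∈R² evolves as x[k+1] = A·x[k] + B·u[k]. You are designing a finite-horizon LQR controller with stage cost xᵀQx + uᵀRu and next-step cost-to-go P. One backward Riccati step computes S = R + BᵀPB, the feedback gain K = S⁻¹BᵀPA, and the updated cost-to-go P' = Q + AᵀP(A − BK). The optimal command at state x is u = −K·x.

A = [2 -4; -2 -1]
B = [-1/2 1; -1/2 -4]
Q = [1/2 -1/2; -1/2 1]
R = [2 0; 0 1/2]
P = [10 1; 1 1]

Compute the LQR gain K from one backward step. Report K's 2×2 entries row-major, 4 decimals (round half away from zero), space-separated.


-1.4704 4.1528 0.8538 -0.7984

BᵀP = [-5.5000 -1.0000; 6.0000 -3.0000]
S = R + BᵀPB = [2 0; 0 1/2] + [3.2500 -1.5000; -1.5000 18.0000] = [5.2500 -1.5000; -1.5000 18.5000]
BᵀPA = [-9.0000 23.0000; 18.0000 -21.0000]
K = S⁻¹·BᵀPA = [-1.4704 4.1528; 0.8538 -0.7984]
A−BK = [0.4111 -1.1252; 0.6798 -2.1173]
AᵀP(A−BK) = [7.3992 -20.2530; -20.2530 56.7181]
P' = Q + AᵀP(A−BK) = [7.8992 -20.7530; -20.7530 57.7181]
tr(P') = 65.6173


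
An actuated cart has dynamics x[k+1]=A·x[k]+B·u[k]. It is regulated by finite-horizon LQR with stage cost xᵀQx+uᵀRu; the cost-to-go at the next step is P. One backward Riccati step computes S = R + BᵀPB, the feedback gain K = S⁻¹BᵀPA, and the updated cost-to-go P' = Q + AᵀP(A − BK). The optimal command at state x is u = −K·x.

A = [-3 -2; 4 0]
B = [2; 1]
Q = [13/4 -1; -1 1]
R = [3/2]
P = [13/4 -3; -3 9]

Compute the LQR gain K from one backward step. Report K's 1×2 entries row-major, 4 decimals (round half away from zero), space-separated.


0.1304 -0.6087

BᵀP = [3.5000 3.0000]
S = R + BᵀPB = [3/2] + [10.0000] = [11.5000]
BᵀPA = [1.5000 -7.0000]
K = S⁻¹·BᵀPA = [0.1304 -0.6087]
A−BK = [-3.2609 -0.7826; 3.8696 0.6087]
AᵀP(A−BK) = [245.0543 44.4130; 44.4130 8.7391]
P' = Q + AᵀP(A−BK) = [248.3043 43.4130; 43.4130 9.7391]
tr(P') = 258.0435


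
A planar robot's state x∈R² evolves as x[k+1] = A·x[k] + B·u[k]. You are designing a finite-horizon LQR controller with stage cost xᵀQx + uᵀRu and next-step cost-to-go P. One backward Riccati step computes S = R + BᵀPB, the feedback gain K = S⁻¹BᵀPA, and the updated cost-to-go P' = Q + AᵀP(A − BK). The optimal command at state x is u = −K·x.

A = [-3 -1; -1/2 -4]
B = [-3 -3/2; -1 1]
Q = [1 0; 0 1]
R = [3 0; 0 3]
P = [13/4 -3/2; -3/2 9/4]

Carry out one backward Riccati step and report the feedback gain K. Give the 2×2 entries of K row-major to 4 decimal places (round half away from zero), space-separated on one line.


BᵀP = [-8.2500 2.2500; -6.3750 4.5000]
S = R + BᵀPB = [3 0; 0 3] + [22.5000 14.6250; 14.6250 14.0625] = [25.5000 14.6250; 14.6250 17.0625]
BᵀPA = [23.6250 -0.7500; 16.8750 -11.6250]
K = S⁻¹·BᵀPA = [0.7066 0.7107; 0.3833 -1.2905]
A−BK = [-0.3051 -0.8036; -0.1767 -1.9987]
AᵀP(A−BK) = [2.1499 0.4863; 0.4863 12.7807]
P' = Q + AᵀP(A−BK) = [3.1499 0.4863; 0.4863 13.7807]
tr(P') = 16.9305

0.7066 0.7107 0.3833 -1.2905


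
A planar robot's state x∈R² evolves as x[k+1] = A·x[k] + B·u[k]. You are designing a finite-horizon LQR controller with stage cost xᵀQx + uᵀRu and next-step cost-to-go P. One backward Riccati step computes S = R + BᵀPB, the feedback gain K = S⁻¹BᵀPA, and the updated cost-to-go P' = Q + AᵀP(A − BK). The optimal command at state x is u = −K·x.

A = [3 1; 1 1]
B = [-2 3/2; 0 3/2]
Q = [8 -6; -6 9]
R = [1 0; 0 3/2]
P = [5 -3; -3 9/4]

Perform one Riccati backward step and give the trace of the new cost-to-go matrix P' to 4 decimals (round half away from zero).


BᵀP = [-10.0000 6.0000; 3.0000 -1.1250]
S = R + BᵀPB = [1 0; 0 3/2] + [20.0000 -6.0000; -6.0000 2.8125] = [21.0000 -6.0000; -6.0000 4.3125]
BᵀPA = [-24.0000 -4.0000; 7.8750 1.8750]
K = S⁻¹·BᵀPA = [-1.0309 -0.1100; 0.3918 0.2818]
A−BK = [0.3505 0.3574; 0.4124 0.5773]
AᵀP(A−BK) = [1.4227 0.3918; 0.3918 0.2818]
P' = Q + AᵀP(A−BK) = [9.4227 -5.6082; -5.6082 9.2818]
tr(P') = 18.7045

18.7045


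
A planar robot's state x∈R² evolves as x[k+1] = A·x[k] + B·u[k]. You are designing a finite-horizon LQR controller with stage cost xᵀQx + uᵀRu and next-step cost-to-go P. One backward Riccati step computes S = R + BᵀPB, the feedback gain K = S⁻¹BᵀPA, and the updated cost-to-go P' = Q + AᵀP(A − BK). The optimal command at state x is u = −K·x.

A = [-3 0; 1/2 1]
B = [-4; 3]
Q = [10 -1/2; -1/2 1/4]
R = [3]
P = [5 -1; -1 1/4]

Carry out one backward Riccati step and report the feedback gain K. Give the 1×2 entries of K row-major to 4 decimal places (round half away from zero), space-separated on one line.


0.6533 0.0435

BᵀP = [-23.0000 4.7500]
S = R + BᵀPB = [3] + [106.2500] = [109.2500]
BᵀPA = [71.3750 4.7500]
K = S⁻¹·BᵀPA = [0.6533 0.0435]
A−BK = [-0.3867 0.1739; -1.4600 0.8696]
AᵀP(A−BK) = [1.4319 0.0217; 0.0217 0.0435]
P' = Q + AᵀP(A−BK) = [11.4319 -0.4783; -0.4783 0.2935]
tr(P') = 11.7254


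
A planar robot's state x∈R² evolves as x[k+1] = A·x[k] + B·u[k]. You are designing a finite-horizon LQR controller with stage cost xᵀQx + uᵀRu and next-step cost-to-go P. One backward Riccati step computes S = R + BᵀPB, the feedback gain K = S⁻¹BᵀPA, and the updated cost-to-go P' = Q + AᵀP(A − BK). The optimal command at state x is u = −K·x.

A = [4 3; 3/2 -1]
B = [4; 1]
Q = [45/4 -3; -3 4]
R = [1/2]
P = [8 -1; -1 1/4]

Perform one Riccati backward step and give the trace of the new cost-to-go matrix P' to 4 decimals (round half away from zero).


16.4956

BᵀP = [31.0000 -3.7500]
S = R + BᵀPB = [1/2] + [120.2500] = [120.7500]
BᵀPA = [118.3750 96.7500]
K = S⁻¹·BᵀPA = [0.9803 0.8012]
A−BK = [0.0787 -0.2050; 0.5197 -1.8012]
AᵀP(A−BK) = [0.5158 0.2780; 0.2780 0.7298]
P' = Q + AᵀP(A−BK) = [11.7658 -2.7220; -2.7220 4.7298]
tr(P') = 16.4956


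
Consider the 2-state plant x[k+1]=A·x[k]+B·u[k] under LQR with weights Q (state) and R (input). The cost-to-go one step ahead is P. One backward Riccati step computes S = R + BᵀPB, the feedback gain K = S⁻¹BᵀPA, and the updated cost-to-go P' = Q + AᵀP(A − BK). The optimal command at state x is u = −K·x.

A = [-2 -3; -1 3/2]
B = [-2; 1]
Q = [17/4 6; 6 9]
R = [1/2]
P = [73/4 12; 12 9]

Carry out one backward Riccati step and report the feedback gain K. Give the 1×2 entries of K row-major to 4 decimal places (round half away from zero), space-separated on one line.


BᵀP = [-24.5000 -15.0000]
S = R + BᵀPB = [1/2] + [34.0000] = [34.5000]
BᵀPA = [64.0000 51.0000]
K = S⁻¹·BᵀPA = [1.8551 1.4783]
A−BK = [1.7101 -0.0435; -2.8551 0.0217]
AᵀP(A−BK) = [11.2754 1.3913; 1.3913 1.1087]
P' = Q + AᵀP(A−BK) = [15.5254 7.3913; 7.3913 10.1087]
tr(P') = 25.6341

1.8551 1.4783


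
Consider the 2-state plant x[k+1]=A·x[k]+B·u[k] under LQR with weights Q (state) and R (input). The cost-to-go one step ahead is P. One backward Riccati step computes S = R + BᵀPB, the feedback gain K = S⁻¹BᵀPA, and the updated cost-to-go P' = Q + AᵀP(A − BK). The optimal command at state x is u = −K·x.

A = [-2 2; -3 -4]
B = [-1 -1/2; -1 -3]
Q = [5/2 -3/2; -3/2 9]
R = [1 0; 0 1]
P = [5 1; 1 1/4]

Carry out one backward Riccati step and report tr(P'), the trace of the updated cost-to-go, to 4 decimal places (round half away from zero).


BᵀP = [-6.0000 -1.2500; -5.5000 -1.2500]
S = R + BᵀPB = [1 0; 0 1] + [7.2500 6.7500; 6.7500 6.5000] = [8.2500 6.7500; 6.7500 7.5000]
BᵀPA = [15.7500 -7.0000; 14.7500 -6.0000]
K = S⁻¹·BᵀPA = [1.1379 -0.7356; 0.9425 -0.1379]
A−BK = [-0.3908 1.1954; 0.9655 -5.1494]
AᵀP(A−BK) = [2.4253 -1.3793; -1.3793 2.0230]
P' = Q + AᵀP(A−BK) = [4.9253 -2.8793; -2.8793 11.0230]
tr(P') = 15.9483

15.9483


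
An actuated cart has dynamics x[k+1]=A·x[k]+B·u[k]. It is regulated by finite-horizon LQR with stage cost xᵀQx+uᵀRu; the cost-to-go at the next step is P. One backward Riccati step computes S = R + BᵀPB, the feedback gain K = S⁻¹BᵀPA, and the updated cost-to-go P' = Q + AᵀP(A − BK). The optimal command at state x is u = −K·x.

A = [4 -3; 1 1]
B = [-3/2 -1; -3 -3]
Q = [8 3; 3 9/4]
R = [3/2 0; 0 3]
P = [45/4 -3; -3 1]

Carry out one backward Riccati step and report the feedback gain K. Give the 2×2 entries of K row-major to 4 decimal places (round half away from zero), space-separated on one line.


-3.6452 3.1290 0.6290 -0.7258

BᵀP = [-7.8750 1.5000; -2.2500 0.0000]
S = R + BᵀPB = [3/2 0; 0 3] + [7.3125 3.3750; 3.3750 2.2500] = [8.8125 3.3750; 3.3750 5.2500]
BᵀPA = [-30.0000 25.1250; -9.0000 6.7500]
K = S⁻¹·BᵀPA = [-3.6452 3.1290; 0.6290 -0.7258]
A−BK = [-0.8387 0.9677; -8.0484 8.2097]
AᵀP(A−BK) = [53.3065 -49.6613; -49.6613 46.5323]
P' = Q + AᵀP(A−BK) = [61.3065 -46.6613; -46.6613 48.7823]
tr(P') = 110.0887


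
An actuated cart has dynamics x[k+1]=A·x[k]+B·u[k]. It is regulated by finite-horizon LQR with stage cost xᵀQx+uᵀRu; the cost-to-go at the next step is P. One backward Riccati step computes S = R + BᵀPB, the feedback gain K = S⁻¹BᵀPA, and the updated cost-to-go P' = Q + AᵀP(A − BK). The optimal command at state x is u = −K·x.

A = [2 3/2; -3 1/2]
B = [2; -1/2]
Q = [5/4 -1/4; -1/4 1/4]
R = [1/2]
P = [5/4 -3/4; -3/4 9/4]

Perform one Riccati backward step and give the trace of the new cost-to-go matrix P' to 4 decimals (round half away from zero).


12.2624

BᵀP = [2.8750 -2.6250]
S = R + BᵀPB = [1/2] + [7.0625] = [7.5625]
BᵀPA = [13.6250 3.0000]
K = S⁻¹·BᵀPA = [1.8017 0.3967]
A−BK = [-1.6033 0.7066; -2.0992 0.6983]
AᵀP(A−BK) = [9.7025 -2.4050; -2.4050 1.0599]
P' = Q + AᵀP(A−BK) = [10.9525 -2.6550; -2.6550 1.3099]
tr(P') = 12.2624


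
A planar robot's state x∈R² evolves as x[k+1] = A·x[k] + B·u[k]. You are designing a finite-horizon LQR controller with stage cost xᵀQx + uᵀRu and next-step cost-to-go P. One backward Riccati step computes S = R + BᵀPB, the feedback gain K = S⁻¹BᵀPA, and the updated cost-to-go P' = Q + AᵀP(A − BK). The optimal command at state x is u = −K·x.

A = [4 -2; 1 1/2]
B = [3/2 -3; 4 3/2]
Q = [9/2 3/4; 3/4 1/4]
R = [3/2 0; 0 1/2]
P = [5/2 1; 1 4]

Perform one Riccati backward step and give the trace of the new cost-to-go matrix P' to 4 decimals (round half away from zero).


BᵀP = [7.7500 17.5000; -6.0000 3.0000]
S = R + BᵀPB = [3/2 0; 0 1/2] + [81.6250 3.0000; 3.0000 22.5000] = [83.1250 3.0000; 3.0000 23.0000]
BᵀPA = [48.5000 -6.7500; -21.0000 13.5000]
K = S⁻¹·BᵀPA = [0.6193 -0.1029; -0.9938 0.6004]
A−BK = [0.0895 -0.0446; 0.0134 0.0109]
AᵀP(A−BK) = [1.0924 -0.4029; -0.4029 0.2006]
P' = Q + AᵀP(A−BK) = [5.5924 0.3471; 0.3471 0.4506]
tr(P') = 6.0429

6.0429


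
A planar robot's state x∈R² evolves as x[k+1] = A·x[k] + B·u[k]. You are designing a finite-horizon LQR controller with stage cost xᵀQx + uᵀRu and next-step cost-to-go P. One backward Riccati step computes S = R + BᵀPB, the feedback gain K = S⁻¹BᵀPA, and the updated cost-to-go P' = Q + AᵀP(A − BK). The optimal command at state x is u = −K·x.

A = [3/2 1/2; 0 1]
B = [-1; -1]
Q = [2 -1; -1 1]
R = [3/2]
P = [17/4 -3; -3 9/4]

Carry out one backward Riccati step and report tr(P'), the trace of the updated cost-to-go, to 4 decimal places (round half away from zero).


11.1094

BᵀP = [-1.2500 0.7500]
S = R + BᵀPB = [3/2] + [0.5000] = [2.0000]
BᵀPA = [-1.8750 0.1250]
K = S⁻¹·BᵀPA = [-0.9375 0.0625]
A−BK = [0.5625 0.5625; -0.9375 1.0625]
AᵀP(A−BK) = [7.8047 -1.1953; -1.1953 0.3047]
P' = Q + AᵀP(A−BK) = [9.8047 -2.1953; -2.1953 1.3047]
tr(P') = 11.1094


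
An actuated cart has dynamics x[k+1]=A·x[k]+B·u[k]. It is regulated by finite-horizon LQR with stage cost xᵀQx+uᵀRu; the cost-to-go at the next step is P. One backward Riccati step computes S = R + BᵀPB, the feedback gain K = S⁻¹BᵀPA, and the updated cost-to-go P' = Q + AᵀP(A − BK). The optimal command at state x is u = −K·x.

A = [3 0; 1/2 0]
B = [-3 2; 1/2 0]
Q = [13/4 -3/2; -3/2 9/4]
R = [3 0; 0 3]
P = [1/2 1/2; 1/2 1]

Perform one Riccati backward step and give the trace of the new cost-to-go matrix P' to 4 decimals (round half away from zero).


8.0500

BᵀP = [-1.2500 -1.0000; 1.0000 1.0000]
S = R + BᵀPB = [3 0; 0 3] + [3.2500 -2.5000; -2.5000 2.0000] = [6.2500 -2.5000; -2.5000 5.0000]
BᵀPA = [-4.2500 0.0000; 3.5000 0.0000]
K = S⁻¹·BᵀPA = [-0.5000 0.0000; 0.4500 0.0000]
A−BK = [0.6000 0.0000; 0.7500 0.0000]
AᵀP(A−BK) = [2.5500 0.0000; 0.0000 0.0000]
P' = Q + AᵀP(A−BK) = [5.8000 -1.5000; -1.5000 2.2500]
tr(P') = 8.0500


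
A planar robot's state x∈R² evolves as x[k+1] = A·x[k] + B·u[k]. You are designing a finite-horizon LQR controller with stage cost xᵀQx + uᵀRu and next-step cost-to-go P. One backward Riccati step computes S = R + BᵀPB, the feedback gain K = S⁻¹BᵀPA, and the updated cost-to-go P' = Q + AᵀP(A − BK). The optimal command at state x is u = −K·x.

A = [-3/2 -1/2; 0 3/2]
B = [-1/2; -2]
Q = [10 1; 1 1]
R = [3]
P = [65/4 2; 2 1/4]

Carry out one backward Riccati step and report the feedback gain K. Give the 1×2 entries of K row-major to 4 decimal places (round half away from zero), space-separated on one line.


1.5078 0.3161

BᵀP = [-12.1250 -1.5000]
S = R + BᵀPB = [3] + [9.0625] = [12.0625]
BᵀPA = [18.1875 3.8125]
K = S⁻¹·BᵀPA = [1.5078 0.3161]
A−BK = [-0.7461 -0.3420; 3.0155 2.1321]
AᵀP(A−BK) = [9.1399 1.9391; 1.9391 0.4200]
P' = Q + AᵀP(A−BK) = [19.1399 2.9391; 2.9391 1.4200]
tr(P') = 20.5599


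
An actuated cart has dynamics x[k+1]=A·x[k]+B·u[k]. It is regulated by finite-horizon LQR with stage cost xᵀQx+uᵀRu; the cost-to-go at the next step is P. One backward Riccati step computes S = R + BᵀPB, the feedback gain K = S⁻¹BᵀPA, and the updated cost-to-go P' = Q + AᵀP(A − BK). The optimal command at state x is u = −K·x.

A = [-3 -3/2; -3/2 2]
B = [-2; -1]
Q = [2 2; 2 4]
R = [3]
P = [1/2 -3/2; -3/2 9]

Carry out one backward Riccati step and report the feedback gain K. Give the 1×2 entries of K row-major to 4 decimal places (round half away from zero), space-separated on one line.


BᵀP = [0.5000 -6.0000]
S = R + BᵀPB = [3] + [5.0000] = [8.0000]
BᵀPA = [7.5000 -12.7500]
K = S⁻¹·BᵀPA = [0.9375 -1.5938]
A−BK = [-1.1250 -4.6875; -0.5625 0.4063]
AᵀP(A−BK) = [4.2188 -7.1719; -7.1719 25.8047]
P' = Q + AᵀP(A−BK) = [6.2188 -5.1719; -5.1719 29.8047]
tr(P') = 36.0234

0.9375 -1.5938


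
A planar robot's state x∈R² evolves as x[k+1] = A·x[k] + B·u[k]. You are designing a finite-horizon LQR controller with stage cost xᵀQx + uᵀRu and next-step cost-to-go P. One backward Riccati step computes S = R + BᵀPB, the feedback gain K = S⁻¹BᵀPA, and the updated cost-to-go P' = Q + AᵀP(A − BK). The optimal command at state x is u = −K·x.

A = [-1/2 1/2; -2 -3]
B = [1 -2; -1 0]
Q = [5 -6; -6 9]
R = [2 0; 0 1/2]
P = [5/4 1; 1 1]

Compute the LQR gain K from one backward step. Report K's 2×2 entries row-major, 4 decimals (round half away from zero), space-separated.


BᵀP = [0.2500 0.0000; -2.5000 -2.0000]
S = R + BᵀPB = [2 0; 0 1/2] + [0.2500 -0.5000; -0.5000 5.0000] = [2.2500 -0.5000; -0.5000 5.5000]
BᵀPA = [-0.1250 0.1250; 5.2500 4.7500]
K = S⁻¹·BᵀPA = [0.1598 0.2526; 0.9691 0.8866]
A−BK = [1.2784 2.0206; -1.8402 -2.7474]
AᵀP(A−BK) = [1.2448 1.5644; 1.5644 2.0696]
P' = Q + AᵀP(A−BK) = [6.2448 -4.4356; -4.4356 11.0696]
tr(P') = 17.3144

0.1598 0.2526 0.9691 0.8866


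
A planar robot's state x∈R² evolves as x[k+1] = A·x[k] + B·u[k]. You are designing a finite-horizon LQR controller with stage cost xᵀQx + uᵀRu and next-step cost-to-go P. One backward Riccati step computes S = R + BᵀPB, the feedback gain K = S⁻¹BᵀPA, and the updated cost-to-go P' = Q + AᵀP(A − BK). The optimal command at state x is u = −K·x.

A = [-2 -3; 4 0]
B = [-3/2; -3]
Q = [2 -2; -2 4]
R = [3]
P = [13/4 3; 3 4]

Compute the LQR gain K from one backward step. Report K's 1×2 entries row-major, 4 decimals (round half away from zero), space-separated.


BᵀP = [-13.8750 -16.5000]
S = R + BᵀPB = [3] + [70.3125] = [73.3125]
BᵀPA = [-38.2500 41.6250]
K = S⁻¹·BᵀPA = [-0.5217 0.5678]
A−BK = [-2.7826 -2.1483; 2.4348 1.7033]
AᵀP(A−BK) = [9.0435 5.2174; 5.2174 5.6164]
P' = Q + AᵀP(A−BK) = [11.0435 3.2174; 3.2174 9.6164]
tr(P') = 20.6598

-0.5217 0.5678


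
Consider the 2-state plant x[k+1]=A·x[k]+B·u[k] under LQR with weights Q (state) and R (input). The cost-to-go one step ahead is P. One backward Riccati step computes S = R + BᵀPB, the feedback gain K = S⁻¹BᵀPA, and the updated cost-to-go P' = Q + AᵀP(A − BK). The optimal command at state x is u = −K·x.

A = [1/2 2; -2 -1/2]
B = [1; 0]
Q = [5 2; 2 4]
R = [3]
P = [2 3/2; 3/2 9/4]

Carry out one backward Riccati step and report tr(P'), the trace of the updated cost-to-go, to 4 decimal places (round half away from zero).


18.1500

BᵀP = [2.0000 1.5000]
S = R + BᵀPB = [3] + [2.0000] = [5.0000]
BᵀPA = [-2.0000 3.2500]
K = S⁻¹·BᵀPA = [-0.4000 0.6500]
A−BK = [0.9000 1.3500; -2.0000 -0.5000]
AᵀP(A−BK) = [5.7000 -0.8250; -0.8250 3.4500]
P' = Q + AᵀP(A−BK) = [10.7000 1.1750; 1.1750 7.4500]
tr(P') = 18.1500


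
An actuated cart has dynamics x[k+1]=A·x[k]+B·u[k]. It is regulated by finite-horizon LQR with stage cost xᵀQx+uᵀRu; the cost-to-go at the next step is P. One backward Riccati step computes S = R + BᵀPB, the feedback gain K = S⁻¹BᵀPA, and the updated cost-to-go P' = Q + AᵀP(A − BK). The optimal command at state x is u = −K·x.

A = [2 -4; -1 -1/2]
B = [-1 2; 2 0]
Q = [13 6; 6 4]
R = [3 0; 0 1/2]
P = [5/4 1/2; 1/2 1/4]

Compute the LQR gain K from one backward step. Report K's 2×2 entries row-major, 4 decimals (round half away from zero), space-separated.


-0.0426 0.0142 0.7234 -1.9078

BᵀP = [-0.2500 0.0000; 2.5000 1.0000]
S = R + BᵀPB = [3 0; 0 1/2] + [0.2500 -0.5000; -0.5000 5.0000] = [3.2500 -0.5000; -0.5000 5.5000]
BᵀPA = [-0.5000 1.0000; 4.0000 -10.5000]
K = S⁻¹·BᵀPA = [-0.0426 0.0142; 0.7234 -1.9078]
A−BK = [0.5106 -0.1702; -0.9149 -0.5284]
AᵀP(A−BK) = [0.3351 -0.7367; -0.7367 2.0164]
P' = Q + AᵀP(A−BK) = [13.3351 5.2633; 5.2633 6.0164]
tr(P') = 19.3515


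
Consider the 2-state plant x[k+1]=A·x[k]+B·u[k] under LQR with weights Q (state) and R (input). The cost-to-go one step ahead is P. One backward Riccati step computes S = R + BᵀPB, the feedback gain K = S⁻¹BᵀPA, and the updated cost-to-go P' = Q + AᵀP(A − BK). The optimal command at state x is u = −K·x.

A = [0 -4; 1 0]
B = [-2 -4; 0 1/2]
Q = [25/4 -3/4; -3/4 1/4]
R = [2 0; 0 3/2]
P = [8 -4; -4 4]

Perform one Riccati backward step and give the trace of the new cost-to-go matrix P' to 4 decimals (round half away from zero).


BᵀP = [-16.0000 8.0000; -34.0000 18.0000]
S = R + BᵀPB = [2 0; 0 3/2] + [32.0000 68.0000; 68.0000 145.0000] = [34.0000 68.0000; 68.0000 146.5000]
BᵀPA = [8.0000 64.0000; 18.0000 136.0000]
K = S⁻¹·BᵀPA = [-0.1457 0.3585; 0.1905 0.7619]
A−BK = [0.4706 -0.2353; 0.9048 -0.3810]
AᵀP(A−BK) = [1.7367 -0.5826; -0.5826 1.4342]
P' = Q + AᵀP(A−BK) = [7.9867 -1.3326; -1.3326 1.6842]
tr(P') = 9.6709

9.6709


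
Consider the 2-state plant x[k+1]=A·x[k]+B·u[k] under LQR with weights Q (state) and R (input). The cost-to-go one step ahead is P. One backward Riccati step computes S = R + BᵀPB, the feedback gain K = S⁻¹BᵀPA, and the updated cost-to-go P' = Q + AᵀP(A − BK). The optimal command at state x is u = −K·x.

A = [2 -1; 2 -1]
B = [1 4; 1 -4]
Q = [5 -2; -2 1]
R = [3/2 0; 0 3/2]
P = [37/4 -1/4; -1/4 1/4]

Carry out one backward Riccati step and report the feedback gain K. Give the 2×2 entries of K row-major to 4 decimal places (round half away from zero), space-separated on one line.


0.7880 -0.3940 0.2702 -0.1351

BᵀP = [9.0000 0.0000; 38.0000 -2.0000]
S = R + BᵀPB = [3/2 0; 0 3/2] + [9.0000 36.0000; 36.0000 160.0000] = [10.5000 36.0000; 36.0000 161.5000]
BᵀPA = [18.0000 -9.0000; 72.0000 -36.0000]
K = S⁻¹·BᵀPA = [0.7880 -0.3940; 0.2702 -0.1351]
A−BK = [0.1313 -0.0657; 2.2927 -1.1463]
AᵀP(A−BK) = [2.3640 -1.1820; -1.1820 0.5910]
P' = Q + AᵀP(A−BK) = [7.3640 -3.1820; -3.1820 1.5910]
tr(P') = 8.9550


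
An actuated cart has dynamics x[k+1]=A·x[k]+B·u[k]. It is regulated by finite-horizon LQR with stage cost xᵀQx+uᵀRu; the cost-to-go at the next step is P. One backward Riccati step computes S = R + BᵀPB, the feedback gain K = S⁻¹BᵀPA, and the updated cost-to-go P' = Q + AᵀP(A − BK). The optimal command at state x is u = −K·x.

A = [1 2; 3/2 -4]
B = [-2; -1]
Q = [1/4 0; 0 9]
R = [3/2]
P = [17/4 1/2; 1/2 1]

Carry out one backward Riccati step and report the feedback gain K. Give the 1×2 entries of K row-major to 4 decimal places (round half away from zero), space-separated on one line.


-0.5581 -0.4651

BᵀP = [-9.0000 -2.0000]
S = R + BᵀPB = [3/2] + [20.0000] = [21.5000]
BᵀPA = [-12.0000 -10.0000]
K = S⁻¹·BᵀPA = [-0.5581 -0.4651]
A−BK = [-0.1163 1.0698; 0.9419 -4.4651]
AᵀP(A−BK) = [1.3023 -3.5814; -3.5814 20.3488]
P' = Q + AᵀP(A−BK) = [1.5523 -3.5814; -3.5814 29.3488]
tr(P') = 30.9012


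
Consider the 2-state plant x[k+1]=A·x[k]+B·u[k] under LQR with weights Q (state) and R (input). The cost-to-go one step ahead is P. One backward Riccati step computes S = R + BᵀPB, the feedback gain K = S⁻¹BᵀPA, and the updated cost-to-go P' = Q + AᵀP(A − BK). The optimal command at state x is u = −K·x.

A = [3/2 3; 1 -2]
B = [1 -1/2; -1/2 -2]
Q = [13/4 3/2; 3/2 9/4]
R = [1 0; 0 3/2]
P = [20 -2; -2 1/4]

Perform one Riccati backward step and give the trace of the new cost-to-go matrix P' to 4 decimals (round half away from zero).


15.7408

BᵀP = [21.0000 -2.1250; -6.0000 0.5000]
S = R + BᵀPB = [1 0; 0 3/2] + [22.0625 -6.2500; -6.2500 2.0000] = [23.0625 -6.2500; -6.2500 3.5000]
BᵀPA = [29.3750 67.2500; -8.5000 -19.0000]
K = S⁻¹·BᵀPA = [1.1928 2.7997; -0.2986 -0.4291]
A−BK = [0.1579 -0.0143; 0.9992 -1.4584]
AᵀP(A−BK) = [1.6737 3.6114; 3.6114 8.5671]
P' = Q + AᵀP(A−BK) = [4.9237 5.1114; 5.1114 10.8171]
tr(P') = 15.7408


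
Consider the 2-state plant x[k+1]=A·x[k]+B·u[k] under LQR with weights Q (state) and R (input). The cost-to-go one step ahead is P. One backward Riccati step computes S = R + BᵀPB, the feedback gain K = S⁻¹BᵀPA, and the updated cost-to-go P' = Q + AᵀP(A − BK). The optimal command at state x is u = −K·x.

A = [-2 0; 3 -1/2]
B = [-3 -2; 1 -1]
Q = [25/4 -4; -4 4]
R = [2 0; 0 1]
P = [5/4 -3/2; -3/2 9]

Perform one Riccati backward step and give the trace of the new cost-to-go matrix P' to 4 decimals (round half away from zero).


17.0223

BᵀP = [-5.2500 13.5000; -1.0000 -6.0000]
S = R + BᵀPB = [2 0; 0 1] + [29.2500 -3.0000; -3.0000 8.0000] = [31.2500 -3.0000; -3.0000 9.0000]
BᵀPA = [51.0000 -6.7500; -16.0000 3.0000]
K = S⁻¹·BᵀPA = [1.5096 -0.1901; -1.2746 0.2700]
A−BK = [-0.0202 -0.0303; 0.2158 -0.0399]
AᵀP(A−BK) = [6.6152 -0.9862; -0.9862 0.1570]
P' = Q + AᵀP(A−BK) = [12.8652 -4.9862; -4.9862 4.1570]
tr(P') = 17.0223


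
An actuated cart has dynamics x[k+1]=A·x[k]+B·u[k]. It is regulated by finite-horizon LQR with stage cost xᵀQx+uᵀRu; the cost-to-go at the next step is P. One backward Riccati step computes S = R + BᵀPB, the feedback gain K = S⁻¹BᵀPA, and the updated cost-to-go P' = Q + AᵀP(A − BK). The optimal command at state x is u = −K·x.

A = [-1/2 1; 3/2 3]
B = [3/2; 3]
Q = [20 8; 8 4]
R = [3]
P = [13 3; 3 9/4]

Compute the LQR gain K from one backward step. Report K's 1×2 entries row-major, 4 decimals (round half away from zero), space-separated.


BᵀP = [28.5000 11.2500]
S = R + BᵀPB = [3] + [76.5000] = [79.5000]
BᵀPA = [2.6250 62.2500]
K = S⁻¹·BᵀPA = [0.0330 0.7830]
A−BK = [-0.5495 -0.1745; 1.4009 0.6509]
AᵀP(A−BK) = [3.7258 1.5696; 1.5696 2.5071]
P' = Q + AᵀP(A−BK) = [23.7258 9.5696; 9.5696 6.5071]
tr(P') = 30.2329

0.0330 0.7830


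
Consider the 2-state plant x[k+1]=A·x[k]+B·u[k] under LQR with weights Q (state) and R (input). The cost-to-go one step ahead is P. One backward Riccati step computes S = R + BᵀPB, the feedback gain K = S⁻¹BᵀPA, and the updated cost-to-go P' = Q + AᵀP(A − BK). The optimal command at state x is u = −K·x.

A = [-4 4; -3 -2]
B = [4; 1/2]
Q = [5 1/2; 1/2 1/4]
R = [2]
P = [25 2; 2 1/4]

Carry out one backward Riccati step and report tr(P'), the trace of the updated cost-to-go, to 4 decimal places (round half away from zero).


BᵀP = [101.0000 8.1250]
S = R + BᵀPB = [2] + [408.0625] = [410.0625]
BᵀPA = [-428.3750 387.7500]
K = S⁻¹·BᵀPA = [-1.0447 0.9456]
A−BK = [0.1786 0.2176; -2.4777 -2.4728]
AᵀP(A−BK) = [2.7447 -1.4339; -1.4339 2.3484]
P' = Q + AᵀP(A−BK) = [7.7447 -0.9339; -0.9339 2.5984]
tr(P') = 10.3431

10.3431


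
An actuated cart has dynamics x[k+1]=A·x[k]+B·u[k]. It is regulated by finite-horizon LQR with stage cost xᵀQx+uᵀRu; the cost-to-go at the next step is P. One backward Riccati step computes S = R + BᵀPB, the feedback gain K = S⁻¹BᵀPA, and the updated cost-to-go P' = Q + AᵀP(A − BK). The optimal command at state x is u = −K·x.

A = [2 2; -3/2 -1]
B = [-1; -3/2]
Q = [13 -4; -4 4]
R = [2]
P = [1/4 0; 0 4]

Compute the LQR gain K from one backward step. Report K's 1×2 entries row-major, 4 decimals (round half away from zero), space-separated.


BᵀP = [-0.2500 -6.0000]
S = R + BᵀPB = [2] + [9.2500] = [11.2500]
BᵀPA = [8.5000 5.5000]
K = S⁻¹·BᵀPA = [0.7556 0.4889]
A−BK = [2.7556 2.4889; -0.3667 -0.2667]
AᵀP(A−BK) = [3.5778 2.8444; 2.8444 2.3111]
P' = Q + AᵀP(A−BK) = [16.5778 -1.1556; -1.1556 6.3111]
tr(P') = 22.8889

0.7556 0.4889


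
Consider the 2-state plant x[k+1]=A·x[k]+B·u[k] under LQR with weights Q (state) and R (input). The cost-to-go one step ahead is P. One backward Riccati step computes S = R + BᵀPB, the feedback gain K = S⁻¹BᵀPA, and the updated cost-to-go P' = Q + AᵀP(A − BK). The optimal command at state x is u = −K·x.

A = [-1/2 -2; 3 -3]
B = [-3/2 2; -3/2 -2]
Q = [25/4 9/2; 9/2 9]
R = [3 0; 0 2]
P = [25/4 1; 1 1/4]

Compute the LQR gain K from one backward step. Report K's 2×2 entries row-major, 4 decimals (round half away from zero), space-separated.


BᵀP = [-10.8750 -1.8750; 10.5000 1.5000]
S = R + BᵀPB = [3 0; 0 2] + [19.1250 -18.0000; -18.0000 18.0000] = [22.1250 -18.0000; -18.0000 20.0000]
BᵀPA = [-0.1875 27.3750; -0.7500 -25.5000]
K = S⁻¹·BᵀPA = [-0.1456 0.7468; -0.1685 -0.6028]
A−BK = [-0.3813 0.3259; 2.4446 -3.0854]
AᵀP(A−BK) = [0.6588 -0.8121; -0.8121 3.4328]
P' = Q + AᵀP(A−BK) = [6.9088 3.6879; 3.6879 12.4328]
tr(P') = 19.3416

-0.1456 0.7468 -0.1685 -0.6028


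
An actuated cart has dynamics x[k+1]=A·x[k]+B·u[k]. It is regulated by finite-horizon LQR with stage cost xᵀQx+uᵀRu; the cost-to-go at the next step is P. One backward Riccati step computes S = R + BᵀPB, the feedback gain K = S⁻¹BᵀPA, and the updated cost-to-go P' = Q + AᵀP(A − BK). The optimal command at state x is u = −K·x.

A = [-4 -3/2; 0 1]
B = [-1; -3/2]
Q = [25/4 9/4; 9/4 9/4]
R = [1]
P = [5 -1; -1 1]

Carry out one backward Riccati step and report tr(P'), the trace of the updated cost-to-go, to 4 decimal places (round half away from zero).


BᵀP = [-3.5000 -0.5000]
S = R + BᵀPB = [1] + [4.2500] = [5.2500]
BᵀPA = [14.0000 4.7500]
K = S⁻¹·BᵀPA = [2.6667 0.9048]
A−BK = [-1.3333 -0.5952; 4.0000 2.3571]
AᵀP(A−BK) = [42.6667 21.3333; 21.3333 10.9524]
P' = Q + AᵀP(A−BK) = [48.9167 23.5833; 23.5833 13.2024]
tr(P') = 62.1190

62.1190


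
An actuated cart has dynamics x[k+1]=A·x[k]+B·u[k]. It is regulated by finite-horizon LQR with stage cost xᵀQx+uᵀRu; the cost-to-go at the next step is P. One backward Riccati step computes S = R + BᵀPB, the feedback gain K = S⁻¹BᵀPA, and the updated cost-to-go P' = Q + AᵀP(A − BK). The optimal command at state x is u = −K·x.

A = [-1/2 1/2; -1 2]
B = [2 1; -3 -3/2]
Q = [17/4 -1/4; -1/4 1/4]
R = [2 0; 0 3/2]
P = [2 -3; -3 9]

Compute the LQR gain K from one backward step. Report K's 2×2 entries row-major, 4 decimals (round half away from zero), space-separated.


0.1571 -0.3528 0.1047 -0.2352

BᵀP = [13.0000 -33.0000; 6.5000 -16.5000]
S = R + BᵀPB = [2 0; 0 3/2] + [125.0000 62.5000; 62.5000 31.2500] = [127.0000 62.5000; 62.5000 32.7500]
BᵀPA = [26.5000 -59.5000; 13.2500 -29.7500]
K = S⁻¹·BᵀPA = [0.1571 -0.3528; 0.1047 -0.2352]
A−BK = [-0.9190 1.4407; -0.3715 0.5889]
AᵀP(A−BK) = [0.9486 -1.5356; -1.5356 2.5138]
P' = Q + AᵀP(A−BK) = [5.1986 -1.7856; -1.7856 2.7638]
tr(P') = 7.9625


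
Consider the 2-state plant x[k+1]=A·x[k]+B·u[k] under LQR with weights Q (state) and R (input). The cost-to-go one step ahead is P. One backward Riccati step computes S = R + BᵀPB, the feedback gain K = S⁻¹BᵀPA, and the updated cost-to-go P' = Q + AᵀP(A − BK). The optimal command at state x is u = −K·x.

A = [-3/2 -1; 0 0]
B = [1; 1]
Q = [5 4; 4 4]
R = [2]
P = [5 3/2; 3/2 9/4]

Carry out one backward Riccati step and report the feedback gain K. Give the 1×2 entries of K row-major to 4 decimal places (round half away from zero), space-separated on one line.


BᵀP = [6.5000 3.7500]
S = R + BᵀPB = [2] + [10.2500] = [12.2500]
BᵀPA = [-9.7500 -6.5000]
K = S⁻¹·BᵀPA = [-0.7959 -0.5306]
A−BK = [-0.7041 -0.4694; 0.7959 0.5306]
AᵀP(A−BK) = [3.4898 2.3265; 2.3265 1.5510]
P' = Q + AᵀP(A−BK) = [8.4898 6.3265; 6.3265 5.5510]
tr(P') = 14.0408

-0.7959 -0.5306


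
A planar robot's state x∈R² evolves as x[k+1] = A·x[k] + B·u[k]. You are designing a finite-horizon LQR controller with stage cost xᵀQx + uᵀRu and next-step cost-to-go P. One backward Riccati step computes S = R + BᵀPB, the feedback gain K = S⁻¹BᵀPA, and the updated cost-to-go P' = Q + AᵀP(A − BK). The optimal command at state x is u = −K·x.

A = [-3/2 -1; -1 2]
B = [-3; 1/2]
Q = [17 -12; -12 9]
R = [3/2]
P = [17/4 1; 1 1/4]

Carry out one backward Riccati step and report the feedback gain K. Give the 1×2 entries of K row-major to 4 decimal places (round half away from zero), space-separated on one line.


0.5772 0.1766

BᵀP = [-12.2500 -2.8750]
S = R + BᵀPB = [3/2] + [35.3125] = [36.8125]
BᵀPA = [21.2500 6.5000]
K = S⁻¹·BᵀPA = [0.5772 0.1766]
A−BK = [0.2317 -0.4703; -1.2886 1.9117]
AᵀP(A−BK) = [0.5459 0.1229; 0.1229 0.1023]
P' = Q + AᵀP(A−BK) = [17.5459 -11.8771; -11.8771 9.1023]
tr(P') = 26.6482


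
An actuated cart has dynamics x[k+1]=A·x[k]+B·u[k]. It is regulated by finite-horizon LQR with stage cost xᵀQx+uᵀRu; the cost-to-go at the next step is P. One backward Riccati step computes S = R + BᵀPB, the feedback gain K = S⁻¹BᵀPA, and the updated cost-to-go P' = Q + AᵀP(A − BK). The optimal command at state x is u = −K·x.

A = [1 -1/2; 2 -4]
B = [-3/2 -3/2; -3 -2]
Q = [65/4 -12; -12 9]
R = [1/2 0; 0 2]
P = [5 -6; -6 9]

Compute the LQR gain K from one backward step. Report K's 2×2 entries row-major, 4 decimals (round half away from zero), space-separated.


BᵀP = [10.5000 -18.0000; 4.5000 -9.0000]
S = R + BᵀPB = [1/2 0; 0 2] + [38.2500 20.2500; 20.2500 11.2500] = [38.7500 20.2500; 20.2500 13.2500]
BᵀPA = [-25.5000 66.7500; -13.5000 33.7500]
K = S⁻¹·BᵀPA = [-0.6239 1.9444; -0.0653 -0.4244]
A−BK = [-0.0339 1.7799; -0.0024 0.9843]
AᵀP(A−BK) = [0.2080 -0.6481; -0.6481 5.7872]
P' = Q + AᵀP(A−BK) = [16.4580 -12.6481; -12.6481 14.7872]
tr(P') = 31.2452

-0.6239 1.9444 -0.0653 -0.4244


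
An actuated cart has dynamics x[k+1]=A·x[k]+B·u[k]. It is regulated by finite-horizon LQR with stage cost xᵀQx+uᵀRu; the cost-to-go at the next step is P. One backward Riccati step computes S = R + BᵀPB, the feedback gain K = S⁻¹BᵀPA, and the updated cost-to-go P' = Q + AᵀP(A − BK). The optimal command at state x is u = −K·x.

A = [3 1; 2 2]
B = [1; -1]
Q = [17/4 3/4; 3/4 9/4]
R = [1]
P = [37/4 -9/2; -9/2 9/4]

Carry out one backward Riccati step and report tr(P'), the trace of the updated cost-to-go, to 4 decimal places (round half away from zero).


BᵀP = [13.7500 -6.7500]
S = R + BᵀPB = [1] + [20.5000] = [21.5000]
BᵀPA = [27.7500 0.2500]
K = S⁻¹·BᵀPA = [1.2907 0.0116]
A−BK = [1.7093 0.9884; 3.2907 2.0116]
AᵀP(A−BK) = [2.4331 0.4273; 0.4273 0.2471]
P' = Q + AᵀP(A−BK) = [6.6831 1.1773; 1.1773 2.4971]
tr(P') = 9.1802

9.1802


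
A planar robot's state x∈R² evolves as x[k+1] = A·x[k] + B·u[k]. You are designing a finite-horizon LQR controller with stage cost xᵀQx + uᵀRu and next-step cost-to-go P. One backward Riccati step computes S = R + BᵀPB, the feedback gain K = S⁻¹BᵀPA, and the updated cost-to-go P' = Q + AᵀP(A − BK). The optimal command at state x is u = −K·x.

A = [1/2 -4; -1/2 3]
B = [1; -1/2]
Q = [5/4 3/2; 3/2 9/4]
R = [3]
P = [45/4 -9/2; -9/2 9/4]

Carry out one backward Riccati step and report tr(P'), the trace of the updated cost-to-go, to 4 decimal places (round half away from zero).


52.5358

BᵀP = [13.5000 -5.6250]
S = R + BᵀPB = [3] + [16.3125] = [19.3125]
BᵀPA = [9.5625 -70.8750]
K = S⁻¹·BᵀPA = [0.4951 -3.6699]
A−BK = [0.0049 -0.3301; -0.2524 1.1650]
AᵀP(A−BK) = [0.8902 -6.5316; -6.5316 48.1456]
P' = Q + AᵀP(A−BK) = [2.1402 -5.0316; -5.0316 50.3956]
tr(P') = 52.5358


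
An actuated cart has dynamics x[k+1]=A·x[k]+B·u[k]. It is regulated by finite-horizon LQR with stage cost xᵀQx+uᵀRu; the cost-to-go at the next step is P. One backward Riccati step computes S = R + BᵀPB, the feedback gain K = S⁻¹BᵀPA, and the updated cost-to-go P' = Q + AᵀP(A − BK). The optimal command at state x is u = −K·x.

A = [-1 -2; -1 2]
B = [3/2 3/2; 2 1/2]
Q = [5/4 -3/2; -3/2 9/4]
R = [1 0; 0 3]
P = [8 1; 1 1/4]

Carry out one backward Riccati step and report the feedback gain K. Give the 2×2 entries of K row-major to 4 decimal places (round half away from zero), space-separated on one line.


BᵀP = [14.0000 2.0000; 12.5000 1.6250]
S = R + BᵀPB = [1 0; 0 3] + [25.0000 22.0000; 22.0000 19.5625] = [26.0000 22.0000; 22.0000 22.5625]
BᵀPA = [-16.0000 -24.0000; -14.1250 -21.7500]
K = S⁻¹·BᵀPA = [-0.4896 -0.6139; -0.1486 -0.3654]
A−BK = [-0.0426 -0.5311; 0.0536 3.4105]
AᵀP(A−BK) = [0.3167 0.5164; 0.5164 2.3191]
P' = Q + AᵀP(A−BK) = [1.5667 -0.9836; -0.9836 4.5691]
tr(P') = 6.1358

-0.4896 -0.6139 -0.1486 -0.3654


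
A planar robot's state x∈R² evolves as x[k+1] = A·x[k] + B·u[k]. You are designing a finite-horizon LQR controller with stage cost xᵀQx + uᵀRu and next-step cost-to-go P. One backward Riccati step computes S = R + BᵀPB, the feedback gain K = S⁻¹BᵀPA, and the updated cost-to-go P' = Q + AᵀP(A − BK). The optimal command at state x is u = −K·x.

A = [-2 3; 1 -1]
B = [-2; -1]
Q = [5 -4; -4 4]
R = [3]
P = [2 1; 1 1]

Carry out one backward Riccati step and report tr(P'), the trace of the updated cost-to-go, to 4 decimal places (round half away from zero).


BᵀP = [-5.0000 -3.0000]
S = R + BᵀPB = [3] + [13.0000] = [16.0000]
BᵀPA = [7.0000 -12.0000]
K = S⁻¹·BᵀPA = [0.4375 -0.7500]
A−BK = [-1.1250 1.5000; 1.4375 -1.7500]
AᵀP(A−BK) = [1.9375 -2.7500; -2.7500 4.0000]
P' = Q + AᵀP(A−BK) = [6.9375 -6.7500; -6.7500 8.0000]
tr(P') = 14.9375

14.9375


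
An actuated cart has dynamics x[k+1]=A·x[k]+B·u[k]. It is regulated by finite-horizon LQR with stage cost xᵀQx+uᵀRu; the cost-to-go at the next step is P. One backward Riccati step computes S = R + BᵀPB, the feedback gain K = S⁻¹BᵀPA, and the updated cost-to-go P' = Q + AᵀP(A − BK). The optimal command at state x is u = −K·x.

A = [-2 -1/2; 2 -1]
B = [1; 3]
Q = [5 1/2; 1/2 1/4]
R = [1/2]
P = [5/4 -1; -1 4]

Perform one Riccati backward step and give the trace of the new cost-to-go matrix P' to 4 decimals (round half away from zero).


BᵀP = [-1.7500 11.0000]
S = R + BᵀPB = [1/2] + [31.2500] = [31.7500]
BᵀPA = [25.5000 -10.1250]
K = S⁻¹·BᵀPA = [0.8031 -0.3189]
A−BK = [-2.8031 -0.1811; -0.4094 -0.0433]
AᵀP(A−BK) = [8.5197 0.3819; 0.3819 0.0837]
P' = Q + AᵀP(A−BK) = [13.5197 0.8819; 0.8819 0.3337]
tr(P') = 13.8533

13.8533
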